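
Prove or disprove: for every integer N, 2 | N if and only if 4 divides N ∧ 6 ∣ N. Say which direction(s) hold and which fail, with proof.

Only the converse holds.

(⟸) Suppose 4 ∣ N and 6 ∣ N. Any common multiple of 4 and 6 is a multiple of their lcm; here lcm(4, 6) = 4·6/gcd(4, 6) = 24/2 = 12, so 12 ∣ N. Since 2 ∣ 12, it follows that 2 ∣ N.

(⟹) This fails: take N = 2. Certainly 2 ∣ 2, but 4 ∤ 2.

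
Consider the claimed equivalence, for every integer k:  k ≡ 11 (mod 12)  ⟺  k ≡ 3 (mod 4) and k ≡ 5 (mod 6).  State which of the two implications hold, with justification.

Both directions hold.

(⟹) Suppose k ≡ 11 (mod 12); write k = 12j + 11. Since 4 ∣ 12, reducing mod 4 gives k ≡ 11 ≡ 3 (mod 4); since 6 ∣ 12, reducing mod 6 gives k ≡ 11 ≡ 5 (mod 6).

(⟸) Conversely, if k ≡ 3 (mod 4) and k ≡ 5 (mod 6), then by the Chinese remainder theorem k ≡ 11 (mod 12). This is exactly k ≡ 11 (mod 12).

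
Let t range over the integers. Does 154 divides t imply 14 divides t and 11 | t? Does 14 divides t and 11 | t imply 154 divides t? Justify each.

Both implications hold.

Forward direction. If 154 ∣ t, write t = 154q. Since 154 = 11·14, t = 14·(11q), so 14 ∣ t; and since 154 = 14·11, t = 11·(14q), so 11 ∣ t.

Converse. Suppose 14 ∣ t and 11 ∣ t. Any common multiple of 14 and 11 is a multiple of their lcm; here gcd(14, 11) = 1, so lcm(14, 11) = 14·11 = 154, so 154 ∣ t.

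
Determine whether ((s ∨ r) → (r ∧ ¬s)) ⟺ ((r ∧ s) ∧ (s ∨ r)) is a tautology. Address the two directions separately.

Neither direction holds.

[⇒] This fails. Under s = F, r = F, the left side is true but the right side is false.

[⇐] This fails. Under s = T, r = T, the left side is false but the right side is true.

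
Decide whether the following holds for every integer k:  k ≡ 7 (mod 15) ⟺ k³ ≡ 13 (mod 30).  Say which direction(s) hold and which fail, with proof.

(⇒) This fails: take k = 22. Then 22 ≡ 7 (mod 15), but 22³ = 10648 ≡ 28 (mod 30), not 13.

(⇐) Conversely, the residues r modulo 30 with r³ ≡ 13 (mod 30) are exactly {7}, and each is ≡ 7 (mod 15).

(⇒) fails; (⇐) holds.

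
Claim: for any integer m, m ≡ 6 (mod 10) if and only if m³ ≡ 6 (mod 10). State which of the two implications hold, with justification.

The biconditional holds.

[⇒] Suppose m ≡ 6 (mod 10). Write m = 10j + 6. Then (10j + 6)³ = 1000j³ + 1800j² + 1080j + 216 = 10(100j³ + 180j² + 108j + 21) + 6, so m³ ≡ 6 (mod 10).

[⇐] Conversely, suppose m³ ≡ 6 (mod 10). The only residue r in {0, …, 9} with r³ ≡ 6 (mod 10) is r = 6, so m ≡ 6 (mod 10).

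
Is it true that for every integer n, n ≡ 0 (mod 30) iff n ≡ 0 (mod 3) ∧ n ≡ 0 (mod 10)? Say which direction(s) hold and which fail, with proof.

Both implications hold.

(→) Suppose n ≡ 0 (mod 30); write n = 30j + 0. Since 3 ∣ 30, reducing mod 3 gives n ≡ 0 (mod 3); since 10 ∣ 30, reducing mod 10 gives n ≡ 0 (mod 10).

(←) Conversely, if n ≡ 0 (mod 3) and n ≡ 0 (mod 10), then by the Chinese remainder theorem n ≡ 0 (mod 30). This is exactly n ≡ 0 (mod 30).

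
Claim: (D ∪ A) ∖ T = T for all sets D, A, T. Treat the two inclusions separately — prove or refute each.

(⊆) fails and (⊇) fails.

(⊆) This inclusion fails. Take D = {1}, A = ∅, T = ∅; then 1 ∈ (D ∪ A) ∖ T but 1 ∉ T.

(⊇) This inclusion fails. Take D = ∅, A = ∅, T = {1}; then 1 ∈ T but 1 ∉ (D ∪ A) ∖ T.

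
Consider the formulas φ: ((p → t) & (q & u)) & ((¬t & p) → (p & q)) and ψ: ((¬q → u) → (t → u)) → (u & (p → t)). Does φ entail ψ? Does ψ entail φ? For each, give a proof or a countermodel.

Forward direction. Assume the antecedent. If t is true, the antecedent forces (t = T, p = F, u = T, q = T) or (t = T, p = T, u = T, q = T), and the consequent holds there. If t is false, the antecedent forces (t = F, p = F, u = T, q = T), and the consequent holds there. Either way the consequent holds.

Converse. This fails. Under t = F, p = F, u = T, q = F, the left side is false but the right side is true.

Only the forward direction holds.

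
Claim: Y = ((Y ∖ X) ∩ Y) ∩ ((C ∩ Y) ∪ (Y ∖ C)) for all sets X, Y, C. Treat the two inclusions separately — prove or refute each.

(⟹) This inclusion fails. Take X = {1}, Y = {1}, C = ∅; then 1 ∈ Y but 1 ∉ ((Y ∖ X) ∩ Y) ∩ ((C ∩ Y) ∪ (Y ∖ C)).

(⟸) Let x ∈ ((Y ∖ X) ∩ Y) ∩ ((C ∩ Y) ∪ (Y ∖ C)). Then either x ∈ Y and x ∉ X, C; or x ∈ Y ∩ C and x ∉ X. In each case x ∈ Y, so ((Y ∖ X) ∩ Y) ∩ ((C ∩ Y) ∪ (Y ∖ C)) ⊆ Y.

The sets are not equal: only the reverse inclusion holds.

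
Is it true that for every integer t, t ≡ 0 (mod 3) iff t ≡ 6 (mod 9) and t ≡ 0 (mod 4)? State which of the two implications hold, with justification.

(⇒) This fails: t = 0 gives 0 ≡ 0 (mod 3) but 0 ≡ 0 (mod 9), so the conjunction on the right does not hold.

(⇐) Conversely, if t ≡ 6 (mod 9) and t ≡ 0 (mod 4), then by the Chinese remainder theorem t ≡ 24 (mod 36). Since 24 ≡ 0 (mod 3) and 3 ∣ 36, we get t ≡ 0 (mod 3).

Only the converse holds.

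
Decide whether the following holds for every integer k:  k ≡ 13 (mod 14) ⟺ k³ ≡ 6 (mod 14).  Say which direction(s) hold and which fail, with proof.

Both directions fail.

Forward direction. This fails: take k = 13. Then 13 ≡ 13 (mod 14), but 13³ = 2197 ≡ 13 (mod 14), not 6.

Converse. This fails: take k = 6. Then 6³ = 216 ≡ 6 (mod 14), yet 6 ≡ 6 (mod 14), not 13.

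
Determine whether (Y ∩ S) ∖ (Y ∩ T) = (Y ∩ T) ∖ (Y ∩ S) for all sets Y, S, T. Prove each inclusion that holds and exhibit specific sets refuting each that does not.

(⟹) This inclusion fails. Take Y = {1}, S = {1}, T = ∅; then 1 ∈ (Y ∩ S) ∖ (Y ∩ T) but 1 ∉ (Y ∩ T) ∖ (Y ∩ S).

(⟸) This inclusion fails. Take Y = {1}, S = ∅, T = {1}; then 1 ∈ (Y ∩ T) ∖ (Y ∩ S) but 1 ∉ (Y ∩ S) ∖ (Y ∩ T).

Both inclusions fail.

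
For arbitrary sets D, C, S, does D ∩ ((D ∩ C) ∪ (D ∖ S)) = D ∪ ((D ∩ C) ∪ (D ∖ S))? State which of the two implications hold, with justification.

The sets are not equal: only the forward inclusion holds.

(⟹) Let x ∈ D ∩ ((D ∩ C) ∪ (D ∖ S)). Then either x ∈ D and x ∉ C, S; or x ∈ D ∩ C and x ∉ S; or x ∈ D ∩ C ∩ S. In each case x ∈ D ∪ ((D ∩ C) ∪ (D ∖ S)), so D ∩ ((D ∩ C) ∪ (D ∖ S)) ⊆ D ∪ ((D ∩ C) ∪ (D ∖ S)).

(⟸) This inclusion fails. Take D = {1}, C = ∅, S = {1}; then 1 ∈ D ∪ ((D ∩ C) ∪ (D ∖ S)) but 1 ∉ D ∩ ((D ∩ C) ∪ (D ∖ S)).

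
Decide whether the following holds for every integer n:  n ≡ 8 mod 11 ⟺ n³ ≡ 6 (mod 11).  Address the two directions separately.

Both directions hold.

Forward direction. Suppose n ≡ 8 mod 11. Write n = 11j + 8. Then (11j + 8)³ = 1331j³ + 2904j² + 2112j + 512 = 11(121j³ + 264j² + 192j + 46) + 6, so n³ ≡ 6 (mod 11).

Converse. For the converse, argue contrapositively. If n ≢ 8 (mod 11), then n is congruent to one of 0, 1, 2, 3, 4, 5, 6, 7, 9, 10 modulo 11, and these give n³ ≡ 0, 1, 8, 5, 9, 4, 7, 2, 3, 10 respectively — never 6.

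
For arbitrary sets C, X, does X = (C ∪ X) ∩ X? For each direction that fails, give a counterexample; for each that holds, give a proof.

Forward inclusion. Let x ∈ X. Then either x ∈ X and x ∉ C; or x ∈ C ∩ X. In each case x ∈ (C ∪ X) ∩ X, so X ⊆ (C ∪ X) ∩ X.

Reverse inclusion. Let x ∈ (C ∪ X) ∩ X. Then either x ∈ X and x ∉ C; or x ∈ C ∩ X. In each case x ∈ X, so (C ∪ X) ∩ X ⊆ X.

The two sets are equal.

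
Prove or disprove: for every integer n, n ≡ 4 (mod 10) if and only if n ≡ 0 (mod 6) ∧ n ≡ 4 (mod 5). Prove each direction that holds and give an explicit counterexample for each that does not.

(←) If n ≡ 0 (mod 6) and n ≡ 4 (mod 5), then by the Chinese remainder theorem n ≡ 24 (mod 30). Since 24 ≡ 4 (mod 10) and 10 ∣ 30, we get n ≡ 4 (mod 10).

(→) This fails: n = 4 gives 4 ≡ 4 (mod 10) but 4 ≡ 4 (mod 6), so the conjunction on the right does not hold.

Only the converse holds.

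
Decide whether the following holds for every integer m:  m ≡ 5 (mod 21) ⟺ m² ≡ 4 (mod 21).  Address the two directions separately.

[⇐] This fails: take m = 2. Then 2² = 4 ≡ 4 (mod 21), yet 2 ≡ 2 (mod 21), not 5.

[⇒] Suppose m ≡ 5 (mod 21). Write m = 21j + 5. Then (21j + 5)² = 441j² + 210j + 25 = 21(21j² + 10j + 1) + 4, so m² ≡ 4 (mod 21).

The forward direction holds; the converse fails.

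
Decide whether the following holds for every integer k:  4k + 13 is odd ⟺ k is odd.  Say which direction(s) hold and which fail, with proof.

(⇒) fails; (⇐) holds.

(⟹) This fails: take k = 2. Then 4k + 13 = 21, which is odd, yet k = 2 is even, not odd.

(⟸) Suppose k is odd. Since 4 is even, 4k is even for every k, so 4k + 13 has the same parity as 13, which is odd. Hence 4k + 13 is odd.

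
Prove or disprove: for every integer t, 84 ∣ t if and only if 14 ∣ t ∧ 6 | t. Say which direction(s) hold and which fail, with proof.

(←) This fails: take t = 42. Both 14 ∣ 42 and 6 ∣ 42, yet 42 is not a multiple of 84 (since 42 = 0·84 + 42), so 84 ∤ 42.

(→) If 84 ∣ t, write t = 84q. Since 84 = 6·14, t = 14·(6q), so 14 ∣ t; and since 84 = 14·6, t = 6·(14q), so 6 ∣ t.

Only the forward implication holds.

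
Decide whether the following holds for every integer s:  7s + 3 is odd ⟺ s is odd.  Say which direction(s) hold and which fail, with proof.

Neither implication holds.

(⟹) This fails: s = 4 gives 7s + 3 = 31, which is odd, but 4 is even, not odd.

(⟸) This also fails: s = 3 is odd, but 7s + 3 = 24 is even, not odd.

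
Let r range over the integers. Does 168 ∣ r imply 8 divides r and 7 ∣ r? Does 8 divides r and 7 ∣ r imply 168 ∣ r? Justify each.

The forward direction holds; the converse fails.

Forward direction. If 168 ∣ r, write r = 168q. Since 168 = 21·8, r = 8·(21q), so 8 ∣ r; and since 168 = 24·7, r = 7·(24q), so 7 ∣ r.

Converse. This fails: take r = 56. Both 8 ∣ 56 and 7 ∣ 56, yet 56 is not a multiple of 168 (since 56 = 0·168 + 56), so 168 ∤ 56.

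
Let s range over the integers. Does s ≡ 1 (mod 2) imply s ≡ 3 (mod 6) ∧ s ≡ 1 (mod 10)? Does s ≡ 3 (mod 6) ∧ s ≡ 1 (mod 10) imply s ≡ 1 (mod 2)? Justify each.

Converse. If s ≡ 3 (mod 6) and s ≡ 1 (mod 10), then by the Chinese remainder theorem s ≡ 21 (mod 30). Since 21 ≡ 1 (mod 2) and 2 ∣ 30, we get s ≡ 1 (mod 2).

Forward direction. This fails: s = 1 gives 1 ≡ 1 (mod 2) but 1 ≡ 1 (mod 6), so the conjunction on the right does not hold.

The forward direction fails; the converse holds.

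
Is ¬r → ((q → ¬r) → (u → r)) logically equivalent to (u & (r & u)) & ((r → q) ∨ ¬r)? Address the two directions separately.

(→) This fails. Under u = F, q = F, r = F, the left side is true but the right side is false.

(←) Assume the antecedent. If u is true, the antecedent forces (u = T, q = T, r = T), and ¬r → ((q → ¬r) → (u → r)) holds there. If u is false, the antecedent cannot hold. Either way ¬r → ((q → ¬r) → (u → r)) holds.

The forward direction fails; the converse holds.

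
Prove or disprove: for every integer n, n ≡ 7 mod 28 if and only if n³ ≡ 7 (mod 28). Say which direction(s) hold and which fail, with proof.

(⇒) Suppose n ≡ 7 mod 28. Write n = 28j + 7. Then (28j + 7)³ = 21952j³ + 16464j² + 4116j + 343 = 28(784j³ + 588j² + 147j + 12) + 7, so n³ ≡ 7 (mod 28).

(⇐) Conversely, suppose n³ ≡ 7 (mod 28). The only residue r in {0, …, 27} with r³ ≡ 7 (mod 28) is r = 7, so n ≡ 7 (mod 28).

Both directions hold.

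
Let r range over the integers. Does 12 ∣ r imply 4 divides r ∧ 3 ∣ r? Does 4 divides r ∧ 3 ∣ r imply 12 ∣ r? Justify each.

The biconditional holds.

Forward direction. If 12 ∣ r, write r = 12q. Since 12 = 3·4, r = 4·(3q), so 4 ∣ r; and since 12 = 4·3, r = 3·(4q), so 3 ∣ r.

Converse. Suppose 4 ∣ r and 3 ∣ r. Any common multiple of 4 and 3 is a multiple of their lcm; here gcd(4, 3) = 1, so lcm(4, 3) = 4·3 = 12, so 12 ∣ r.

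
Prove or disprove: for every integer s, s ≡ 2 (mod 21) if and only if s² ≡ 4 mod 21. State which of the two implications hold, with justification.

The forward direction holds; the converse fails.

(⇐) This fails: take s = 5. Then 5² = 25 ≡ 4 (mod 21), yet 5 ≡ 5 (mod 21), not 2.

(⇒) Suppose s ≡ 2 (mod 21). Write s = 21j + 2. Then (21j + 2)² = 441j² + 84j + 4 = 21(21j² + 4j) + 4, so s² ≡ 4 (mod 21).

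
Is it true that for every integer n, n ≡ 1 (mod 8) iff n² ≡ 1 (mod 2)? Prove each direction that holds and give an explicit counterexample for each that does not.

(←) This fails: take n = 3. Then 3² = 9 ≡ 1 (mod 2), yet 3 ≡ 3 (mod 8), not 1.

(→) Suppose n ≡ 1 (mod 8). Then n² ≡ 1² = 1 (mod 8), and since 2 ∣ 8, also n² ≡ 1 (mod 2).

The forward direction holds; the converse fails.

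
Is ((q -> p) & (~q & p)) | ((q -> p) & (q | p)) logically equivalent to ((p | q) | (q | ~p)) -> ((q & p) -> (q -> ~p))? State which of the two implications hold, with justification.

(⇒) fails and (⇐) fails.

Forward direction. This fails. Under q = T, p = T, the left side is true but the right side is false.

Converse. This fails. Under q = F, p = F, the left side is false but the right side is true.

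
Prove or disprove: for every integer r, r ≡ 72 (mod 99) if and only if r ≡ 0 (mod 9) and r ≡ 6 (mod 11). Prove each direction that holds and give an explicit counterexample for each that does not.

Forward direction. Suppose r ≡ 72 (mod 99); write r = 99j + 72. Since 9 ∣ 99, reducing mod 9 gives r ≡ 72 ≡ 0 (mod 9); since 11 ∣ 99, reducing mod 11 gives r ≡ 72 ≡ 6 (mod 11).

Converse. If r ≡ 0 (mod 9) and r ≡ 6 (mod 11), then by the Chinese remainder theorem r ≡ 72 (mod 99). This is exactly r ≡ 72 (mod 99).

The biconditional holds.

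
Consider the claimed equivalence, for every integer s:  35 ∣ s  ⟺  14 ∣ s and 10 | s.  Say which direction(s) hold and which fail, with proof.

[⇒] This fails: take s = 35. Certainly 35 ∣ 35, but 14 ∤ 35.

[⇐] Suppose 14 ∣ s and 10 ∣ s. Any common multiple of 14 and 10 is a multiple of their lcm; here lcm(14, 10) = 14·10/gcd(14, 10) = 140/2 = 70, so 70 ∣ s. Since 35 ∣ 70, it follows that 35 ∣ s.

The forward direction fails; the converse holds.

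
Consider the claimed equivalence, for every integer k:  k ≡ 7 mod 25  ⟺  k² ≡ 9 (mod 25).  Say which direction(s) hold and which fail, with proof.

Neither implication holds.

(⟹) This fails: take k = 7. Then 7 ≡ 7 (mod 25), but 7² = 49 ≡ 24 (mod 25), not 9.

(⟸) This fails: take k = 3. Then 3² = 9 ≡ 9 (mod 25), yet 3 ≡ 3 (mod 25), not 7.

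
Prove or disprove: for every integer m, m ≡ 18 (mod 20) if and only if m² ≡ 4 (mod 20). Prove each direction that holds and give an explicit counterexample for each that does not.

Only the forward implication holds.

[⇒] Suppose m ≡ 18 (mod 20). Write m = 20j + 18. Then (20j + 18)² = 400j² + 720j + 324 = 20(20j² + 36j + 16) + 4, so m² ≡ 4 (mod 20).

[⇐] This fails: take m = 2. Then 2² = 4 ≡ 4 (mod 20), yet 2 ≡ 2 (mod 20), not 18.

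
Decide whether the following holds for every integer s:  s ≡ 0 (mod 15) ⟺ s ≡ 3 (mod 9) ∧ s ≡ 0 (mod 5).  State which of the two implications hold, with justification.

Only the converse holds.

(⇐) If s ≡ 3 (mod 9) and s ≡ 0 (mod 5), then by the Chinese remainder theorem s ≡ 30 (mod 45). Since 30 ≡ 0 (mod 15) and 15 ∣ 45, we get s ≡ 0 (mod 15).

(⇒) This fails: s = 0 gives 0 ≡ 0 (mod 15) but 0 ≡ 0 (mod 9), so the conjunction on the right does not hold.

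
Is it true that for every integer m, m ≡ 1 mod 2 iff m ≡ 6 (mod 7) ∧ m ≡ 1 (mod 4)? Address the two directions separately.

(⇒) fails; (⇐) holds.

Forward direction. This fails: m = 1 gives 1 ≡ 1 (mod 2) but 1 ≡ 1 (mod 7), so the conjunction on the right does not hold.

Converse. If m ≡ 6 (mod 7) and m ≡ 1 (mod 4), then by the Chinese remainder theorem m ≡ 13 (mod 28). Since 13 ≡ 1 (mod 2) and 2 ∣ 28, we get m ≡ 1 (mod 2).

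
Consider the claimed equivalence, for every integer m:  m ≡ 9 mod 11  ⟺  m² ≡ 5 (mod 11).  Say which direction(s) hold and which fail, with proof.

Neither direction holds.

(⇒) This fails: take m = 9. Then 9 ≡ 9 (mod 11), but 9² = 81 ≡ 4 (mod 11), not 5.

(⇐) This fails: take m = 4. Then 4² = 16 ≡ 5 (mod 11), yet 4 ≡ 4 (mod 11), not 9.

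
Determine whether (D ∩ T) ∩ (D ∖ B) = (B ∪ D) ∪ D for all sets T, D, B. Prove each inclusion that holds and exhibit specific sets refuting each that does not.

(⟹) Let x ∈ (D ∩ T) ∩ (D ∖ B). Then x ∈ T ∩ D and x ∉ B, from which x ∈ (B ∪ D) ∪ D.

(⟸) This inclusion fails. Take T = ∅, D = {1}, B = ∅; then 1 ∈ (B ∪ D) ∪ D but 1 ∉ (D ∩ T) ∩ (D ∖ B).

Only the forward inclusion holds.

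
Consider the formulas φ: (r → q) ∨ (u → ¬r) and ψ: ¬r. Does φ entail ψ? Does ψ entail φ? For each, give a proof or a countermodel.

Only the reverse direction holds.

(→) This fails. Under r = T, u = F, q = F, the left side is true but the right side is false.

(←) Assume the antecedent. If r is true, the antecedent cannot hold. If r is false, (r → q) ∨ (u → ¬r) reduces to true regardless of the other variables. Either way (r → q) ∨ (u → ¬r) holds.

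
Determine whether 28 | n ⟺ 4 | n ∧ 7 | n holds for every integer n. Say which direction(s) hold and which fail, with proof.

[⇒] If 28 ∣ n, write n = 28q. Since 28 = 7·4, n = 4·(7q), so 4 ∣ n; and since 28 = 4·7, n = 7·(4q), so 7 ∣ n.

[⇐] Suppose 4 ∣ n and 7 ∣ n. Any common multiple of 4 and 7 is a multiple of their lcm; here gcd(4, 7) = 1, so lcm(4, 7) = 4·7 = 28, so 28 ∣ n.

The biconditional holds.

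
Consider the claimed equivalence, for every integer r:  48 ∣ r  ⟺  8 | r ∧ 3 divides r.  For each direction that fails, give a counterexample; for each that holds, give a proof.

(⇐) This fails: take r = 24. Both 8 ∣ 24 and 3 ∣ 24, yet 24 is not a multiple of 48 (since 24 = 0·48 + 24), so 48 ∤ 24.

(⇒) If 48 ∣ r, write r = 48q. Since 48 = 6·8, r = 8·(6q), so 8 ∣ r; and since 48 = 16·3, r = 3·(16q), so 3 ∣ r.

Not equivalent: only (⇒) holds.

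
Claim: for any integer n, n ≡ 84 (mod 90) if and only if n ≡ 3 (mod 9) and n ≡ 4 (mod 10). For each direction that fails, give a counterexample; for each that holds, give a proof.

(⟸) If n ≡ 3 (mod 9) and n ≡ 4 (mod 10), then by the Chinese remainder theorem n ≡ 84 (mod 90). This is exactly n ≡ 84 (mod 90).

(⟹) Suppose n ≡ 84 (mod 90); write n = 90j + 84. Since 9 ∣ 90, reducing mod 9 gives n ≡ 84 ≡ 3 (mod 9); since 10 ∣ 90, reducing mod 10 gives n ≡ 84 ≡ 4 (mod 10).

Both directions hold.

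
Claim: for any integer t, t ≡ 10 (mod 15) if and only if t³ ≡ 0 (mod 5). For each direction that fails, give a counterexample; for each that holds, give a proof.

Only the forward direction holds.

[⇒] Suppose t ≡ 10 (mod 15). Then t³ ≡ 10³ = 1000 (mod 15), and since 5 ∣ 15, also t³ ≡ 0 (mod 5).

[⇐] This fails: take t = 0. Then 0³ = 0 ≡ 0 (mod 5), yet 0 ≡ 0 (mod 15), not 10.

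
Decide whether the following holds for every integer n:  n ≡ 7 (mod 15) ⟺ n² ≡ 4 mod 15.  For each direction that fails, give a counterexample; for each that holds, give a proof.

(→) Suppose n ≡ 7 (mod 15). Write n = 15j + 7. Then (15j + 7)² = 225j² + 210j + 49 = 15(15j² + 14j + 3) + 4, so n² ≡ 4 (mod 15).

(←) This fails: take n = 2. Then 2² = 4 ≡ 4 (mod 15), yet 2 ≡ 2 (mod 15), not 7.

(⇒) holds; (⇐) fails.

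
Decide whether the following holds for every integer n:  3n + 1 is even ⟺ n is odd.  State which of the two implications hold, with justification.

[⇒] Suppose 3n + 1 is even. Since 3 is odd, 3n and n have the same parity, so 3n + 1 ≡ n + 1 (mod 2). As 1 is odd, 3n + 1 is even exactly when n is odd. Thus n is odd.

[⇐] Conversely, suppose n is odd; write n = 2j + 1. Then 3n + 1 = 3·(2j + 1) + 1 = 2·3j + 4, which is even.

The biconditional holds.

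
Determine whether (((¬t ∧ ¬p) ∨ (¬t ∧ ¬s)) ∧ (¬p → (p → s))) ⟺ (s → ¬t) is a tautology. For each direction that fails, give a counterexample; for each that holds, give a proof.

Forward direction. Assume the antecedent. If p is true, the antecedent forces (p = T, s = F, t = F), and s → ¬t holds there. If p is false, the antecedent forces (p = F, s = F, t = F) or (p = F, s = T, t = F), and s → ¬t holds there. Either way s → ¬t holds.

Converse. This fails. Under p = T, s = T, t = F, the left side is false but the right side is true.

Only the forward direction holds.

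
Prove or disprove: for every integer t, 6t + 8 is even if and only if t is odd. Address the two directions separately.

Forward direction. This fails: take t = 0. Then 6t + 8 = 8, which is even, yet t = 0 is even, not odd.

Converse. Suppose t is odd. Since 6 is even, 6t is even for every t, so 6t + 8 has the same parity as 8, which is even. Hence 6t + 8 is even.

(⇒) fails; (⇐) holds.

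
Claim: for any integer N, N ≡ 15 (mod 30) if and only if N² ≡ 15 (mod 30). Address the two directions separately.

Both directions hold.

[⇒] Suppose N ≡ 15 (mod 30). Write N = 30j + 15. Then (30j + 15)² = 900j² + 900j + 225 = 30(30j² + 30j + 7) + 15, so N² ≡ 15 (mod 30).

[⇐] Conversely, suppose N² ≡ 15 (mod 30). The only residue r in {0, …, 29} with r² ≡ 15 (mod 30) is r = 15, so N ≡ 15 (mod 30).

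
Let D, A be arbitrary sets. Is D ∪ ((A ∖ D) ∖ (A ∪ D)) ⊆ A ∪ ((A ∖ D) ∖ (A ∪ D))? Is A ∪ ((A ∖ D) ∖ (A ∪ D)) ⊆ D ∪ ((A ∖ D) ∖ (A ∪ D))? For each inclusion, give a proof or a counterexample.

(⊆) fails and (⊇) fails.

Forward inclusion. This inclusion fails. Take D = {1}, A = ∅; then 1 ∈ D ∪ ((A ∖ D) ∖ (A ∪ D)) but 1 ∉ A ∪ ((A ∖ D) ∖ (A ∪ D)).

Reverse inclusion. This inclusion fails. Take D = ∅, A = {1}; then 1 ∈ A ∪ ((A ∖ D) ∖ (A ∪ D)) but 1 ∉ D ∪ ((A ∖ D) ∖ (A ∪ D)).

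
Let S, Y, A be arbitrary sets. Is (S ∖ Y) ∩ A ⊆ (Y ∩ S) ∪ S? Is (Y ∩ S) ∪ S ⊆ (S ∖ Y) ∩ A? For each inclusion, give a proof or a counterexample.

(⟹) Let x ∈ (S ∖ Y) ∩ A. Then x ∈ S ∩ A and x ∉ Y, from which x ∈ (Y ∩ S) ∪ S.

(⟸) This inclusion fails. Take S = {1}, Y = ∅, A = ∅; then 1 ∈ (Y ∩ S) ∪ S but 1 ∉ (S ∖ Y) ∩ A.

(⊆) holds; (⊇) fails.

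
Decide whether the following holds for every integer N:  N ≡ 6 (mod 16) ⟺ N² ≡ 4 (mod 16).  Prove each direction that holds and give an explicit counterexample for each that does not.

(⇒) holds; (⇐) fails.

[⇐] This fails: take N = 2. Then 2² = 4 ≡ 4 (mod 16), yet 2 ≡ 2 (mod 16), not 6.

[⇒] Suppose N ≡ 6 (mod 16). Write N = 16j + 6. Then (16j + 6)² = 256j² + 192j + 36 = 16(16j² + 12j + 2) + 4, so N² ≡ 4 (mod 16).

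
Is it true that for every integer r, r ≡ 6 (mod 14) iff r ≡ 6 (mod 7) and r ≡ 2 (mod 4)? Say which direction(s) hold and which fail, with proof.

Only the converse holds.

Forward direction. This fails: r = 20 gives 20 ≡ 6 (mod 14) but 20 ≡ 0 (mod 4), so the conjunction on the right does not hold.

Converse. If r ≡ 6 (mod 7) and r ≡ 2 (mod 4), then by the Chinese remainder theorem r ≡ 6 (mod 28). Since 6 ≡ 6 (mod 14) and 14 ∣ 28, we get r ≡ 6 (mod 14).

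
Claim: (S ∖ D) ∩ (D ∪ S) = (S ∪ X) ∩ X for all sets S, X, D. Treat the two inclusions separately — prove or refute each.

(⊆) This inclusion fails. Take S = {1}, X = ∅, D = ∅; then 1 ∈ (S ∖ D) ∩ (D ∪ S) but 1 ∉ (S ∪ X) ∩ X.

(⊇) This inclusion fails. Take S = ∅, X = {1}, D = ∅; then 1 ∈ (S ∪ X) ∩ X but 1 ∉ (S ∖ D) ∩ (D ∪ S).

Neither inclusion holds.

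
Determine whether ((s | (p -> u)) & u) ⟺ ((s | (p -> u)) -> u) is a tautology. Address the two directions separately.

Not equivalent: only (⇒) holds.

Forward direction. Assume the antecedent. If s is true, the antecedent forces (s = T, p = F, u = T) or (s = T, p = T, u = T), and (s | (p -> u)) -> u holds there. If s is false, the antecedent forces (s = F, p = F, u = T) or (s = F, p = T, u = T), and (s | (p -> u)) -> u holds there. Either way (s | (p -> u)) -> u holds.

Converse. This fails. Under s = F, p = T, u = F, the left side is false but the right side is true.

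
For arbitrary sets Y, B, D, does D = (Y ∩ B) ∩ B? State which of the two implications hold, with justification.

Both inclusions fail.

(⟹) This inclusion fails. Take Y = ∅, B = ∅, D = {1}; then 1 ∈ D but 1 ∉ (Y ∩ B) ∩ B.

(⟸) This inclusion fails. Take Y = {1}, B = {1}, D = ∅; then 1 ∈ (Y ∩ B) ∩ B but 1 ∉ D.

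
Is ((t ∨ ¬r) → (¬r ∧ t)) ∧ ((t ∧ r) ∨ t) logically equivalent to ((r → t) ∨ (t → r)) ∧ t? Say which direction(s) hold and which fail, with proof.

(→) Assume the antecedent. If r is true, the antecedent cannot hold. If r is false, the antecedent forces (r = F, t = T), and ((r → t) ∨ (t → r)) ∧ t holds there. Either way ((r → t) ∨ (t → r)) ∧ t holds.

(←) This fails. Under r = T, t = T, the left side is false but the right side is true.

Only the forward direction holds.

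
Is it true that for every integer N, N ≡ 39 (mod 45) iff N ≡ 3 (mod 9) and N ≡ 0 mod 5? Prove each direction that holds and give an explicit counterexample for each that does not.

[⇒] This fails: N = 39 gives 39 ≡ 39 (mod 45) but 39 ≡ 4 (mod 5), so the conjunction on the right does not hold.

[⇐] This fails: N = 30 satisfies both congruences on the right (30 ≡ 3 mod 9 and 30 ≡ 0 mod 5) yet 30 ≡ 30 (mod 45), not 39.

Neither direction holds.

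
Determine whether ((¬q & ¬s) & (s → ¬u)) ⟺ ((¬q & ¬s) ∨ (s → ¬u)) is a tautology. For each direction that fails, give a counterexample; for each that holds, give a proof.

(⇒) Assume the antecedent. If s is true, the antecedent cannot hold. If s is false, (¬q & ¬s) ∨ (s → ¬u) reduces to true regardless of the other variables. Either way (¬q & ¬s) ∨ (s → ¬u) holds.

(⇐) This fails. Under s = T, q = F, u = F, the left side is false but the right side is true.

Not equivalent: only (⇒) holds.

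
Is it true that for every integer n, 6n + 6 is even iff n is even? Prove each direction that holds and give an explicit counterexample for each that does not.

(⟹) This fails: take n = 1. Then 6n + 6 = 12, which is even, yet n = 1 is odd, not even.

(⟸) Suppose n is even. Since 6 is even, 6n is even for every n, so 6n + 6 has the same parity as 6, which is even. Hence 6n + 6 is even.

Only the converse holds.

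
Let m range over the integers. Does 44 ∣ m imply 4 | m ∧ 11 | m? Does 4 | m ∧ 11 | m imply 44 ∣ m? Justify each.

(⟹) If 44 ∣ m, write m = 44q. Since 44 = 11·4, m = 4·(11q), so 4 ∣ m; and since 44 = 4·11, m = 11·(4q), so 11 ∣ m.

(⟸) Suppose 4 ∣ m and 11 ∣ m. Any common multiple of 4 and 11 is a multiple of their lcm; here gcd(4, 11) = 1, so lcm(4, 11) = 4·11 = 44, so 44 ∣ m.

Equivalent; both directions hold.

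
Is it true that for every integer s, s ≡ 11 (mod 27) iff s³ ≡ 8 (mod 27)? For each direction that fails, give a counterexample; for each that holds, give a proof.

(⇒) Suppose s ≡ 11 (mod 27). Write s = 27j + 11. Then (27j + 11)³ = 19683j³ + 24057j² + 9801j + 1331 = 27(729j³ + 891j² + 363j + 49) + 8, so s³ ≡ 8 (mod 27).

(⇐) This fails: take s = 2. Then 2³ = 8 ≡ 8 (mod 27), yet 2 ≡ 2 (mod 27), not 11.

(⇒) holds; (⇐) fails.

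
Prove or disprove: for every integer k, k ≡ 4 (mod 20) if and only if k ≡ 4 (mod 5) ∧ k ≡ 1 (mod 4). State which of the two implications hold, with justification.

(⟹) This fails: k = 4 gives 4 ≡ 4 (mod 20) but 4 ≡ 0 (mod 4), so the conjunction on the right does not hold.

(⟸) This fails: k = 9 satisfies both congruences on the right (9 ≡ 4 mod 5 and 9 ≡ 1 mod 4) yet 9 ≡ 9 (mod 20), not 4.

Both directions fail.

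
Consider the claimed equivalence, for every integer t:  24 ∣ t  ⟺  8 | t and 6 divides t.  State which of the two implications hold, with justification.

Both directions hold; the statement is true.

(⇐) Suppose 8 ∣ t and 6 ∣ t. Any common multiple of 8 and 6 is a multiple of their lcm; here lcm(8, 6) = 8·6/gcd(8, 6) = 48/2 = 24, so 24 ∣ t.

(⇒) If 24 ∣ t, write t = 24q. Since 24 = 3·8, t = 8·(3q), so 8 ∣ t; and since 24 = 4·6, t = 6·(4q), so 6 ∣ t.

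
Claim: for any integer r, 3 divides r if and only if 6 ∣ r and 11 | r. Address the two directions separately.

(⇒) fails; (⇐) holds.

(⟹) This fails: take r = 3. Certainly 3 ∣ 3, but 6 ∤ 3.

(⟸) Suppose 6 ∣ r and 11 ∣ r. Any common multiple of 6 and 11 is a multiple of their lcm; here gcd(6, 11) = 1, so lcm(6, 11) = 6·11 = 66, so 66 ∣ r. Since 3 ∣ 66, it follows that 3 ∣ r.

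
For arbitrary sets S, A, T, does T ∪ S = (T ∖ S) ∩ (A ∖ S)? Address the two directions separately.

The sets are not equal: only the reverse inclusion holds.

Forward inclusion. This inclusion fails. Take S = {1}, A = ∅, T = ∅; then 1 ∈ T ∪ S but 1 ∉ (T ∖ S) ∩ (A ∖ S).

Reverse inclusion. Let x ∈ (T ∖ S) ∩ (A ∖ S). Then x ∈ A ∩ T and x ∉ S, from which x ∈ T ∪ S.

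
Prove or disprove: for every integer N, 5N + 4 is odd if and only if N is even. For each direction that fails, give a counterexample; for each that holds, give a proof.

Both directions fail.

Forward direction. This fails: N = 7 gives 5N + 4 = 39, which is odd, but 7 is odd, not even.

Converse. This also fails: N = 6 is even, but 5N + 4 = 34 is even, not odd.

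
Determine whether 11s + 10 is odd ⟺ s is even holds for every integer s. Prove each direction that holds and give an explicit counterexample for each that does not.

Neither direction holds.

Forward direction. This fails: s = 3 gives 11s + 10 = 43, which is odd, but 3 is odd, not even.

Converse. This also fails: s = 0 is even, but 11s + 10 = 10 is even, not odd.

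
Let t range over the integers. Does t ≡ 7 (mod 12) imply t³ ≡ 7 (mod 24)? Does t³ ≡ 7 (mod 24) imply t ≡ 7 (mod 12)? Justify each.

Not equivalent: only (⇐) holds.

(⟸) The residues r modulo 24 with r³ ≡ 7 (mod 24) are exactly {7}, and each is ≡ 7 (mod 12).

(⟹) This fails: take t = 19. Then 19 ≡ 7 (mod 12), but 19³ = 6859 ≡ 19 (mod 24), not 7.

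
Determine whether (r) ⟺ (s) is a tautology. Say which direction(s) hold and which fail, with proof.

(⇒) This fails. Under s = F, r = T, the left side is true but the right side is false.

(⇐) This fails. Under s = T, r = F, the left side is false but the right side is true.

Both directions fail.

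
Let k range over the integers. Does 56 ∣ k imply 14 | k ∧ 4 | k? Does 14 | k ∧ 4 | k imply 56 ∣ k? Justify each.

(⟹) If 56 ∣ k, write k = 56q. Since 56 = 4·14, k = 14·(4q), so 14 ∣ k; and since 56 = 14·4, k = 4·(14q), so 4 ∣ k.

(⟸) This fails: take k = 28. Both 14 ∣ 28 and 4 ∣ 28, yet 28 is not a multiple of 56 (since 28 = 0·56 + 28), so 56 ∤ 28.

The forward direction holds; the converse fails.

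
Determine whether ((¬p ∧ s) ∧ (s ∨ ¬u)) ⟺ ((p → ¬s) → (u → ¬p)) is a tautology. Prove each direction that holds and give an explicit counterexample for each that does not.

Only the forward direction holds.

(⇒) Assume the antecedent. If u is true, the antecedent forces (u = T, s = T, p = F), and (p → ¬s) → (u → ¬p) holds there. If u is false, (p → ¬s) → (u → ¬p) reduces to true regardless of the other variables. Either way (p → ¬s) → (u → ¬p) holds.

(⇐) This fails. Under u = F, s = F, p = F, the left side is false but the right side is true.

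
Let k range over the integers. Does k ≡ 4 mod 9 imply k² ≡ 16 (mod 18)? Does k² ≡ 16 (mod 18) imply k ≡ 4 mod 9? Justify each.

(⟹) This fails: take k = 13. Then 13 ≡ 4 (mod 9), but 13² = 169 ≡ 7 (mod 18), not 16.

(⟸) This fails: take k = 14. Then 14² = 196 ≡ 16 (mod 18), yet 14 ≡ 5 (mod 9), not 4.

Neither implication holds.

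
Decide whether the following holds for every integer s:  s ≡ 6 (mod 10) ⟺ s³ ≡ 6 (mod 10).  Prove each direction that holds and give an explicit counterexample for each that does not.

Equivalent; both directions hold.

Forward direction. Suppose s ≡ 6 (mod 10). Write s = 10j + 6. Then (10j + 6)³ = 1000j³ + 1800j² + 1080j + 216 = 10(100j³ + 180j² + 108j + 21) + 6, so s³ ≡ 6 (mod 10).

Converse. Suppose s³ ≡ 6 (mod 10). The only residue r in {0, …, 9} with r³ ≡ 6 (mod 10) is r = 6, so s ≡ 6 (mod 10).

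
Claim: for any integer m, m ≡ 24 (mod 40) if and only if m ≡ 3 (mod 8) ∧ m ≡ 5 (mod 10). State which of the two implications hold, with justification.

Both directions fail.

(→) This fails: m = 24 gives 24 ≡ 24 (mod 40) but 24 ≡ 0 (mod 8), so the conjunction on the right does not hold.

(←) This fails: m = 35 satisfies both congruences on the right (35 ≡ 3 mod 8 and 35 ≡ 5 mod 10) yet 35 ≡ 35 (mod 40), not 24.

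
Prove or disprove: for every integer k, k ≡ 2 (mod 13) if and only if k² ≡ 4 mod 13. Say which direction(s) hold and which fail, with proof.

[⇒] Suppose k ≡ 2 (mod 13). Write k = 13j + 2. Then (13j + 2)² = 169j² + 52j + 4 = 13(13j² + 4j) + 4, so k² ≡ 4 (mod 13).

[⇐] This fails: take k = 11. Then 11² = 121 ≡ 4 (mod 13), yet 11 ≡ 11 (mod 13), not 2.

Only the forward direction holds.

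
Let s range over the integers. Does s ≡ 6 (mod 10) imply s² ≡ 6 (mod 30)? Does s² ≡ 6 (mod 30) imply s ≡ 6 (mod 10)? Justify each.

(⇒) fails and (⇐) fails.

[⇒] This fails: take s = 16. Then 16 ≡ 6 (mod 10), but 16² = 256 ≡ 16 (mod 30), not 6.

[⇐] This fails: take s = 24. Then 24² = 576 ≡ 6 (mod 30), yet 24 ≡ 4 (mod 10), not 6.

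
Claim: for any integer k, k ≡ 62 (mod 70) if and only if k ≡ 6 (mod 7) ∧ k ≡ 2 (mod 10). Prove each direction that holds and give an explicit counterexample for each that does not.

Both implications hold.

(⟹) Suppose k ≡ 62 (mod 70); write k = 70j + 62. Since 7 ∣ 70, reducing mod 7 gives k ≡ 62 ≡ 6 (mod 7); since 10 ∣ 70, reducing mod 10 gives k ≡ 62 ≡ 2 (mod 10).

(⟸) Conversely, if k ≡ 6 (mod 7) and k ≡ 2 (mod 10), then by the Chinese remainder theorem k ≡ 62 (mod 70). This is exactly k ≡ 62 (mod 70).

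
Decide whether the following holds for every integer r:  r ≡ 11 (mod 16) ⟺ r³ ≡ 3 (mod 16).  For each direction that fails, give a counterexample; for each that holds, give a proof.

(←) Suppose r³ ≡ 3 (mod 16). The only residue r in {0, …, 15} with r³ ≡ 3 (mod 16) is r = 11, so r ≡ 11 (mod 16).

(→) Suppose r ≡ 11 (mod 16). Write r = 16j + 11. Then (16j + 11)³ = 4096j³ + 8448j² + 5808j + 1331 = 16(256j³ + 528j² + 363j + 83) + 3, so r³ ≡ 3 (mod 16).

Both directions hold; the statement is true.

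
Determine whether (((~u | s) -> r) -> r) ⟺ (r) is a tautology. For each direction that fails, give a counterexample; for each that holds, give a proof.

(⟸) Assume the antecedent. If s is true, ((~u | s) -> r) -> r reduces to true regardless of the other variables. If s is false, the antecedent forces (s = F, r = T, u = F) or (s = F, r = T, u = T), and ((~u | s) -> r) -> r holds there. Either way ((~u | s) -> r) -> r holds.

(⟹) This fails. Under s = F, r = F, u = F, the left side is true but the right side is false.

(⇒) fails; (⇐) holds.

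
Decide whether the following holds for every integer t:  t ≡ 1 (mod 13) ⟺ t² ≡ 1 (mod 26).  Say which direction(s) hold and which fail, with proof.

(→) This fails: take t = 14. Then 14 ≡ 1 (mod 13), but 14² = 196 ≡ 14 (mod 26), not 1.

(←) This fails: take t = 25. Then 25² = 625 ≡ 1 (mod 26), yet 25 ≡ 12 (mod 13), not 1.

(⇒) fails and (⇐) fails.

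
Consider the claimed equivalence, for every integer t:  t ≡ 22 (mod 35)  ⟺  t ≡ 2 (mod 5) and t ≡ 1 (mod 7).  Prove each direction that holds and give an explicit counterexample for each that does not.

Both directions hold; the statement is true.

(⟹) Suppose t ≡ 22 (mod 35); write t = 35j + 22. Since 5 ∣ 35, reducing mod 5 gives t ≡ 22 ≡ 2 (mod 5); since 7 ∣ 35, reducing mod 7 gives t ≡ 22 ≡ 1 (mod 7).

(⟸) Conversely, if t ≡ 2 (mod 5) and t ≡ 1 (mod 7), then by the Chinese remainder theorem t ≡ 22 (mod 35). This is exactly t ≡ 22 (mod 35).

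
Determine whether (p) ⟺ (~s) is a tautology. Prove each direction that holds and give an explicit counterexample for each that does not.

(→) This fails. Under s = T, p = T, the left side is true but the right side is false.

(←) This fails. Under s = F, p = F, the left side is false but the right side is true.

(⇒) fails and (⇐) fails.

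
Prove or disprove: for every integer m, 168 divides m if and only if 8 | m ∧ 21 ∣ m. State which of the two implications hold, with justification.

Both implications hold.

(⟸) Suppose 8 ∣ m and 21 ∣ m. Any common multiple of 8 and 21 is a multiple of their lcm; here gcd(8, 21) = 1, so lcm(8, 21) = 8·21 = 168, so 168 ∣ m.

(⟹) If 168 ∣ m, write m = 168q. Since 168 = 21·8, m = 8·(21q), so 8 ∣ m; and since 168 = 8·21, m = 21·(8q), so 21 ∣ m.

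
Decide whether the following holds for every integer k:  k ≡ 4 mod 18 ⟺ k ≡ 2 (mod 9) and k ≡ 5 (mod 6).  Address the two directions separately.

Forward direction. This fails: k = 4 gives 4 ≡ 4 (mod 18) but 4 ≡ 4 (mod 9), so the conjunction on the right does not hold.

Converse. This fails: k = 11 satisfies both congruences on the right (11 ≡ 2 mod 9 and 11 ≡ 5 mod 6) yet 11 ≡ 11 (mod 18), not 4.

(⇒) fails and (⇐) fails.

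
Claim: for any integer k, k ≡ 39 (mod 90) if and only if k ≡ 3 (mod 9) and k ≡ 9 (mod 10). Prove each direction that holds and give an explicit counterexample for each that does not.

(⟹) Suppose k ≡ 39 (mod 90); write k = 90j + 39. Since 9 ∣ 90, reducing mod 9 gives k ≡ 39 ≡ 3 (mod 9); since 10 ∣ 90, reducing mod 10 gives k ≡ 39 ≡ 9 (mod 10).

(⟸) Conversely, if k ≡ 3 (mod 9) and k ≡ 9 (mod 10), then by the Chinese remainder theorem k ≡ 39 (mod 90). This is exactly k ≡ 39 (mod 90).

Equivalent; both directions hold.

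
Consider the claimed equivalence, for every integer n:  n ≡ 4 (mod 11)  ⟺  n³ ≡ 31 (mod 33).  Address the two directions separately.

(→) This fails: take n = 15. Then 15 ≡ 4 (mod 11), but 15³ = 3375 ≡ 9 (mod 33), not 31.

(←) Conversely, the residues r modulo 33 with r³ ≡ 31 (mod 33) are exactly {4}, and each is ≡ 4 (mod 11).

Only the reverse direction holds.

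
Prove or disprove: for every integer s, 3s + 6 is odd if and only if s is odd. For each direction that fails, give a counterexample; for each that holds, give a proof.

Converse. Suppose s is odd; write s = 2j + 1. Then 3s + 6 = 3·(2j + 1) + 6 = 2·3j + 9, which is odd.

Forward direction. Suppose 3s + 6 is odd. Since 3 is odd, 3s and s have the same parity, so 3s + 6 ≡ s + 6 (mod 2). As 6 is even, 3s + 6 is odd exactly when s is odd. Thus s is odd.

Both directions hold; the statement is true.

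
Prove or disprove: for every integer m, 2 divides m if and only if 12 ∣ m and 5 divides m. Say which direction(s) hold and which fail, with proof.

Not equivalent: only (⇐) holds.

Forward direction. This fails: take m = 2. Certainly 2 ∣ 2, but 12 ∤ 2.

Converse. Suppose 12 ∣ m and 5 ∣ m. Any common multiple of 12 and 5 is a multiple of their lcm; here gcd(12, 5) = 1, so lcm(12, 5) = 12·5 = 60, so 60 ∣ m. Since 2 ∣ 60, it follows that 2 ∣ m.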